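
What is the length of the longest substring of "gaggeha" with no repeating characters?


Input: "gaggeha"
Sliding window (track last position of each char):
  Position 0 ('g'): window [0,0] length 1 -- new best
  Position 1 ('a'): window [0,1] length 2 -- new best
  Position 2 ('g'): repeat (last at 0), move window start to 1
  Position 2 ('g'): window [1,2] length 2
  Position 3 ('g'): repeat (last at 2), move window start to 3
  Position 3 ('g'): window [3,3] length 1
  Position 4 ('e'): window [3,4] length 2
  Position 5 ('h'): window [3,5] length 3 -- new best
  Position 6 ('a'): window [3,6] length 4 -- new best
Longest substring with no repeats: "geha" with length 4

4


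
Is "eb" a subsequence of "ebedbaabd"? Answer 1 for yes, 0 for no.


Check if "eb" is a subsequence of "ebedbaabd"
Greedy scan:
  Position 0 ('e'): matches sub[0] = 'e'
  Position 1 ('b'): matches sub[1] = 'b'
  Position 2 ('e'): no match needed
  Position 3 ('d'): no match needed
  Position 4 ('b'): no match needed
  Position 5 ('a'): no match needed
  Position 6 ('a'): no match needed
  Position 7 ('b'): no match needed
  Position 8 ('d'): no match needed
All 2 characters matched => is a subsequence

1


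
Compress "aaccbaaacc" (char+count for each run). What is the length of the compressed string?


Input: aaccbaaacc
Runs:
  'a' x 2 => "a2"
  'c' x 2 => "c2"
  'b' x 1 => "b1"
  'a' x 3 => "a3"
  'c' x 2 => "c2"
Compressed: "a2c2b1a3c2"
Compressed length: 10

10


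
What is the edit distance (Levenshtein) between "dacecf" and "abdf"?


Computing edit distance: "dacecf" -> "abdf"
DP table:
           a    b    d    f
      0    1    2    3    4
  d   1    1    2    2    3
  a   2    1    2    3    3
  c   3    2    2    3    4
  e   4    3    3    3    4
  c   5    4    4    4    4
  f   6    5    5    5    4
Edit distance = dp[6][4] = 4

4


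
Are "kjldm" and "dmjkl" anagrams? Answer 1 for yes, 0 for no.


Strings: "kjldm", "dmjkl"
Sorted first:  djklm
Sorted second: djklm
Sorted forms match => anagrams

1


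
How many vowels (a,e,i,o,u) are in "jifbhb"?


Input: jifbhb
Checking each character:
  'j' at position 0: consonant
  'i' at position 1: vowel (running total: 1)
  'f' at position 2: consonant
  'b' at position 3: consonant
  'h' at position 4: consonant
  'b' at position 5: consonant
Total vowels: 1

1


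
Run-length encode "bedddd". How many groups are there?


Input: bedddd
Scanning for consecutive runs:
  Group 1: 'b' x 1 (positions 0-0)
  Group 2: 'e' x 1 (positions 1-1)
  Group 3: 'd' x 4 (positions 2-5)
Total groups: 3

3


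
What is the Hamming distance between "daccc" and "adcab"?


Comparing "daccc" and "adcab" position by position:
  Position 0: 'd' vs 'a' => differ
  Position 1: 'a' vs 'd' => differ
  Position 2: 'c' vs 'c' => same
  Position 3: 'c' vs 'a' => differ
  Position 4: 'c' vs 'b' => differ
Total differences (Hamming distance): 4

4


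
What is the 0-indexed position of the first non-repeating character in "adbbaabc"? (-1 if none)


Input: adbbaabc
Character frequencies:
  'a': 3
  'b': 3
  'c': 1
  'd': 1
Scanning left to right for freq == 1:
  Position 0 ('a'): freq=3, skip
  Position 1 ('d'): unique! => answer = 1

1


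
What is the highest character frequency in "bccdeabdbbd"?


Input: bccdeabdbbd
Character counts:
  'a': 1
  'b': 4
  'c': 2
  'd': 3
  'e': 1
Maximum frequency: 4

4


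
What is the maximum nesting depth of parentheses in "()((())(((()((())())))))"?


Input: "()((())(((()((())())))))"
Tracking depth:
  Position 0 '(': depth becomes 1
  Position 1 ')': depth becomes 0
  Position 2 '(': depth becomes 1
  Position 3 '(': depth becomes 2
  Position 4 '(': depth becomes 3
  Position 5 ')': depth becomes 2
  Position 6 ')': depth becomes 1
  Position 7 '(': depth becomes 2
  Position 8 '(': depth becomes 3
  Position 9 '(': depth becomes 4
  Position 10 '(': depth becomes 5
  Position 11 ')': depth becomes 4
  Position 12 '(': depth becomes 5
  Position 13 '(': depth becomes 6
  Position 14 '(': depth becomes 7
  Position 15 ')': depth becomes 6
  Position 16 ')': depth becomes 5
  Position 17 '(': depth becomes 6
  Position 18 ')': depth becomes 5
  Position 19 ')': depth becomes 4
  Position 20 ')': depth becomes 3
  Position 21 ')': depth becomes 2
  Position 22 ')': depth becomes 1
  Position 23 ')': depth becomes 0
Maximum depth reached: 7

7


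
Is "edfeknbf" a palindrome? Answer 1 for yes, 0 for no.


Input: edfeknbf
Reversed: fbnkefde
  Compare pos 0 ('e') with pos 7 ('f'): MISMATCH
  Compare pos 1 ('d') with pos 6 ('b'): MISMATCH
  Compare pos 2 ('f') with pos 5 ('n'): MISMATCH
  Compare pos 3 ('e') with pos 4 ('k'): MISMATCH
Result: not a palindrome

0


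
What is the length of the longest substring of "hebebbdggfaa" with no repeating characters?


Input: "hebebbdggfaa"
Sliding window (track last position of each char):
  Position 0 ('h'): window [0,0] length 1 -- new best
  Position 1 ('e'): window [0,1] length 2 -- new best
  Position 2 ('b'): window [0,2] length 3 -- new best
  Position 3 ('e'): repeat (last at 1), move window start to 2
  Position 3 ('e'): window [2,3] length 2
  Position 4 ('b'): repeat (last at 2), move window start to 3
  Position 4 ('b'): window [3,4] length 2
  Position 5 ('b'): repeat (last at 4), move window start to 5
  Position 5 ('b'): window [5,5] length 1
  Position 6 ('d'): window [5,6] length 2
  Position 7 ('g'): window [5,7] length 3
  Position 8 ('g'): repeat (last at 7), move window start to 8
  Position 8 ('g'): window [8,8] length 1
  Position 9 ('f'): window [8,9] length 2
  Position 10 ('a'): window [8,10] length 3
  Position 11 ('a'): repeat (last at 10), move window start to 11
  Position 11 ('a'): window [11,11] length 1
Longest substring with no repeats: "heb" with length 3

3


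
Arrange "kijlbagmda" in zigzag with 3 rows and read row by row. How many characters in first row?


Zigzag "kijlbagmda" into 3 rows:
Placing characters:
  'k' => row 0
  'i' => row 1
  'j' => row 2
  'l' => row 1
  'b' => row 0
  'a' => row 1
  'g' => row 2
  'm' => row 1
  'd' => row 0
  'a' => row 1
Rows:
  Row 0: "kbd"
  Row 1: "ilama"
  Row 2: "jg"
First row length: 3

3


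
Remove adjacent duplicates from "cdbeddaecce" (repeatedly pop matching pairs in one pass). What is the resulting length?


Input: cdbeddaecce
Stack-based adjacent duplicate removal:
  Read 'c': push. Stack: c
  Read 'd': push. Stack: cd
  Read 'b': push. Stack: cdb
  Read 'e': push. Stack: cdbe
  Read 'd': push. Stack: cdbed
  Read 'd': matches stack top 'd' => pop. Stack: cdbe
  Read 'a': push. Stack: cdbea
  Read 'e': push. Stack: cdbeae
  Read 'c': push. Stack: cdbeaec
  Read 'c': matches stack top 'c' => pop. Stack: cdbeae
  Read 'e': matches stack top 'e' => pop. Stack: cdbea
Final stack: "cdbea" (length 5)

5


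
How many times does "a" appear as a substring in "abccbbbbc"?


Searching for "a" in "abccbbbbc"
Scanning each position:
  Position 0: "a" => MATCH
  Position 1: "b" => no
  Position 2: "c" => no
  Position 3: "c" => no
  Position 4: "b" => no
  Position 5: "b" => no
  Position 6: "b" => no
  Position 7: "b" => no
  Position 8: "c" => no
Total occurrences: 1

1


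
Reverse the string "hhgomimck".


Input: hhgomimck
Reading characters right to left:
  Position 8: 'k'
  Position 7: 'c'
  Position 6: 'm'
  Position 5: 'i'
  Position 4: 'm'
  Position 3: 'o'
  Position 2: 'g'
  Position 1: 'h'
  Position 0: 'h'
Reversed: kcmimoghh

kcmimoghh


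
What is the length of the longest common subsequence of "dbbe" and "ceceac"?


LCS of "dbbe" and "ceceac"
DP table:
           c    e    c    e    a    c
      0    0    0    0    0    0    0
  d   0    0    0    0    0    0    0
  b   0    0    0    0    0    0    0
  b   0    0    0    0    0    0    0
  e   0    0    1    1    1    1    1
LCS length = dp[4][6] = 1

1


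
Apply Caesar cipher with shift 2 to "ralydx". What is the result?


Caesar cipher: shift "ralydx" by 2
  'r' (pos 17) + 2 = pos 19 = 't'
  'a' (pos 0) + 2 = pos 2 = 'c'
  'l' (pos 11) + 2 = pos 13 = 'n'
  'y' (pos 24) + 2 = pos 0 = 'a'
  'd' (pos 3) + 2 = pos 5 = 'f'
  'x' (pos 23) + 2 = pos 25 = 'z'
Result: tcnafz

tcnafz


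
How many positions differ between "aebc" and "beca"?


Comparing "aebc" and "beca" position by position:
  Position 0: 'a' vs 'b' => DIFFER
  Position 1: 'e' vs 'e' => same
  Position 2: 'b' vs 'c' => DIFFER
  Position 3: 'c' vs 'a' => DIFFER
Positions that differ: 3

3


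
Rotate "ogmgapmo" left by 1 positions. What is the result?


Input: "ogmgapmo", rotate left by 1
First 1 characters: "o"
Remaining characters: "gmgapmo"
Concatenate remaining + first: "gmgapmo" + "o" = "gmgapmoo"

gmgapmoo


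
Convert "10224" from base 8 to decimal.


Input: "10224" in base 8
Positional expansion:
  Digit '1' (value 1) x 8^4 = 4096
  Digit '0' (value 0) x 8^3 = 0
  Digit '2' (value 2) x 8^2 = 128
  Digit '2' (value 2) x 8^1 = 16
  Digit '4' (value 4) x 8^0 = 4
Sum = 4244

4244


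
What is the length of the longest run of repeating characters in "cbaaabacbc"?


Input: "cbaaabacbc"
Scanning for longest run:
  Position 1 ('b'): new char, reset run to 1
  Position 2 ('a'): new char, reset run to 1
  Position 3 ('a'): continues run of 'a', length=2
  Position 4 ('a'): continues run of 'a', length=3
  Position 5 ('b'): new char, reset run to 1
  Position 6 ('a'): new char, reset run to 1
  Position 7 ('c'): new char, reset run to 1
  Position 8 ('b'): new char, reset run to 1
  Position 9 ('c'): new char, reset run to 1
Longest run: 'a' with length 3

3


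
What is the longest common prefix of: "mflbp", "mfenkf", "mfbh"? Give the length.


Words: mflbp, mfenkf, mfbh
  Position 0: all 'm' => match
  Position 1: all 'f' => match
  Position 2: ('l', 'e', 'b') => mismatch, stop
LCP = "mf" (length 2)

2


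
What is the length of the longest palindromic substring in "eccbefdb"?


Input: "eccbefdb"
Checking substrings for palindromes:
  [1:3] "cc" (len 2) => palindrome
Longest palindromic substring: "cc" with length 2

2


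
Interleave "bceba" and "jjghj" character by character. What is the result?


Interleaving "bceba" and "jjghj":
  Position 0: 'b' from first, 'j' from second => "bj"
  Position 1: 'c' from first, 'j' from second => "cj"
  Position 2: 'e' from first, 'g' from second => "eg"
  Position 3: 'b' from first, 'h' from second => "bh"
  Position 4: 'a' from first, 'j' from second => "aj"
Result: bjcjegbhaj

bjcjegbhaj


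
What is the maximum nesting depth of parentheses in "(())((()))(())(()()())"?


Input: "(())((()))(())(()()())"
Tracking depth:
  Position 0 '(': depth becomes 1
  Position 1 '(': depth becomes 2
  Position 2 ')': depth becomes 1
  Position 3 ')': depth becomes 0
  Position 4 '(': depth becomes 1
  Position 5 '(': depth becomes 2
  Position 6 '(': depth becomes 3
  Position 7 ')': depth becomes 2
  Position 8 ')': depth becomes 1
  Position 9 ')': depth becomes 0
  Position 10 '(': depth becomes 1
  Position 11 '(': depth becomes 2
  Position 12 ')': depth becomes 1
  Position 13 ')': depth becomes 0
  Position 14 '(': depth becomes 1
  Position 15 '(': depth becomes 2
  Position 16 ')': depth becomes 1
  Position 17 '(': depth becomes 2
  Position 18 ')': depth becomes 1
  Position 19 '(': depth becomes 2
  Position 20 ')': depth becomes 1
  Position 21 ')': depth becomes 0
Maximum depth reached: 3

3


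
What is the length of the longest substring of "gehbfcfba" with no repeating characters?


Input: "gehbfcfba"
Sliding window (track last position of each char):
  Position 0 ('g'): window [0,0] length 1 -- new best
  Position 1 ('e'): window [0,1] length 2 -- new best
  Position 2 ('h'): window [0,2] length 3 -- new best
  Position 3 ('b'): window [0,3] length 4 -- new best
  Position 4 ('f'): window [0,4] length 5 -- new best
  Position 5 ('c'): window [0,5] length 6 -- new best
  Position 6 ('f'): repeat (last at 4), move window start to 5
  Position 6 ('f'): window [5,6] length 2
  Position 7 ('b'): window [5,7] length 3
  Position 8 ('a'): window [5,8] length 4
Longest substring with no repeats: "gehbfc" with length 6

6


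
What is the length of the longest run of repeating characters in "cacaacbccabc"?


Input: "cacaacbccabc"
Scanning for longest run:
  Position 1 ('a'): new char, reset run to 1
  Position 2 ('c'): new char, reset run to 1
  Position 3 ('a'): new char, reset run to 1
  Position 4 ('a'): continues run of 'a', length=2
  Position 5 ('c'): new char, reset run to 1
  Position 6 ('b'): new char, reset run to 1
  Position 7 ('c'): new char, reset run to 1
  Position 8 ('c'): continues run of 'c', length=2
  Position 9 ('a'): new char, reset run to 1
  Position 10 ('b'): new char, reset run to 1
  Position 11 ('c'): new char, reset run to 1
Longest run: 'a' with length 2

2


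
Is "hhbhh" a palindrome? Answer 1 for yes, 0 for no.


Input: hhbhh
Reversed: hhbhh
  Compare pos 0 ('h') with pos 4 ('h'): match
  Compare pos 1 ('h') with pos 3 ('h'): match
Result: palindrome

1


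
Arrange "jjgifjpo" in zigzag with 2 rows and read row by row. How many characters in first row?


Zigzag "jjgifjpo" into 2 rows:
Placing characters:
  'j' => row 0
  'j' => row 1
  'g' => row 0
  'i' => row 1
  'f' => row 0
  'j' => row 1
  'p' => row 0
  'o' => row 1
Rows:
  Row 0: "jgfp"
  Row 1: "jijo"
First row length: 4

4


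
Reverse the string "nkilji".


Input: nkilji
Reading characters right to left:
  Position 5: 'i'
  Position 4: 'j'
  Position 3: 'l'
  Position 2: 'i'
  Position 1: 'k'
  Position 0: 'n'
Reversed: ijlikn

ijlikn


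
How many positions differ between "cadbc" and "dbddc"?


Comparing "cadbc" and "dbddc" position by position:
  Position 0: 'c' vs 'd' => DIFFER
  Position 1: 'a' vs 'b' => DIFFER
  Position 2: 'd' vs 'd' => same
  Position 3: 'b' vs 'd' => DIFFER
  Position 4: 'c' vs 'c' => same
Positions that differ: 3

3


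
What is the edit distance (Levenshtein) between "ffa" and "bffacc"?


Computing edit distance: "ffa" -> "bffacc"
DP table:
           b    f    f    a    c    c
      0    1    2    3    4    5    6
  f   1    1    1    2    3    4    5
  f   2    2    1    1    2    3    4
  a   3    3    2    2    1    2    3
Edit distance = dp[3][6] = 3

3


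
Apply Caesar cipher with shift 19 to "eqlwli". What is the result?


Caesar cipher: shift "eqlwli" by 19
  'e' (pos 4) + 19 = pos 23 = 'x'
  'q' (pos 16) + 19 = pos 9 = 'j'
  'l' (pos 11) + 19 = pos 4 = 'e'
  'w' (pos 22) + 19 = pos 15 = 'p'
  'l' (pos 11) + 19 = pos 4 = 'e'
  'i' (pos 8) + 19 = pos 1 = 'b'
Result: xjepeb

xjepeb


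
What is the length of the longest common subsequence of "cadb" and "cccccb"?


LCS of "cadb" and "cccccb"
DP table:
           c    c    c    c    c    b
      0    0    0    0    0    0    0
  c   0    1    1    1    1    1    1
  a   0    1    1    1    1    1    1
  d   0    1    1    1    1    1    1
  b   0    1    1    1    1    1    2
LCS length = dp[4][6] = 2

2


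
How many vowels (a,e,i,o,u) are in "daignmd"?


Input: daignmd
Checking each character:
  'd' at position 0: consonant
  'a' at position 1: vowel (running total: 1)
  'i' at position 2: vowel (running total: 2)
  'g' at position 3: consonant
  'n' at position 4: consonant
  'm' at position 5: consonant
  'd' at position 6: consonant
Total vowels: 2

2


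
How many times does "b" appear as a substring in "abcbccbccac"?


Searching for "b" in "abcbccbccac"
Scanning each position:
  Position 0: "a" => no
  Position 1: "b" => MATCH
  Position 2: "c" => no
  Position 3: "b" => MATCH
  Position 4: "c" => no
  Position 5: "c" => no
  Position 6: "b" => MATCH
  Position 7: "c" => no
  Position 8: "c" => no
  Position 9: "a" => no
  Position 10: "c" => no
Total occurrences: 3

3


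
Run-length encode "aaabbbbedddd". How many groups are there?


Input: aaabbbbedddd
Scanning for consecutive runs:
  Group 1: 'a' x 3 (positions 0-2)
  Group 2: 'b' x 4 (positions 3-6)
  Group 3: 'e' x 1 (positions 7-7)
  Group 4: 'd' x 4 (positions 8-11)
Total groups: 4

4


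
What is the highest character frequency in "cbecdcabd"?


Input: cbecdcabd
Character counts:
  'a': 1
  'b': 2
  'c': 3
  'd': 2
  'e': 1
Maximum frequency: 3

3


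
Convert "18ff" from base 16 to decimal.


Input: "18ff" in base 16
Positional expansion:
  Digit '1' (value 1) x 16^3 = 4096
  Digit '8' (value 8) x 16^2 = 2048
  Digit 'f' (value 15) x 16^1 = 240
  Digit 'f' (value 15) x 16^0 = 15
Sum = 6399

6399


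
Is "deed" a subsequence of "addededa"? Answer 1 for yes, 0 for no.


Check if "deed" is a subsequence of "addededa"
Greedy scan:
  Position 0 ('a'): no match needed
  Position 1 ('d'): matches sub[0] = 'd'
  Position 2 ('d'): no match needed
  Position 3 ('e'): matches sub[1] = 'e'
  Position 4 ('d'): no match needed
  Position 5 ('e'): matches sub[2] = 'e'
  Position 6 ('d'): matches sub[3] = 'd'
  Position 7 ('a'): no match needed
All 4 characters matched => is a subsequence

1


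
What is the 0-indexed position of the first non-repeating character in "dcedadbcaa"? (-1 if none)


Input: dcedadbcaa
Character frequencies:
  'a': 3
  'b': 1
  'c': 2
  'd': 3
  'e': 1
Scanning left to right for freq == 1:
  Position 0 ('d'): freq=3, skip
  Position 1 ('c'): freq=2, skip
  Position 2 ('e'): unique! => answer = 2

2


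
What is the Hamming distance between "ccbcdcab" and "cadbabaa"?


Comparing "ccbcdcab" and "cadbabaa" position by position:
  Position 0: 'c' vs 'c' => same
  Position 1: 'c' vs 'a' => differ
  Position 2: 'b' vs 'd' => differ
  Position 3: 'c' vs 'b' => differ
  Position 4: 'd' vs 'a' => differ
  Position 5: 'c' vs 'b' => differ
  Position 6: 'a' vs 'a' => same
  Position 7: 'b' vs 'a' => differ
Total differences (Hamming distance): 6

6


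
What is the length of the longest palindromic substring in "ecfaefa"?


Input: "ecfaefa"
Checking substrings for palindromes:
  No multi-char palindromic substrings found
Longest palindromic substring: "e" with length 1

1


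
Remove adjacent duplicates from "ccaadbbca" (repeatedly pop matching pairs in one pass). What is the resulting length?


Input: ccaadbbca
Stack-based adjacent duplicate removal:
  Read 'c': push. Stack: c
  Read 'c': matches stack top 'c' => pop. Stack: (empty)
  Read 'a': push. Stack: a
  Read 'a': matches stack top 'a' => pop. Stack: (empty)
  Read 'd': push. Stack: d
  Read 'b': push. Stack: db
  Read 'b': matches stack top 'b' => pop. Stack: d
  Read 'c': push. Stack: dc
  Read 'a': push. Stack: dca
Final stack: "dca" (length 3)

3


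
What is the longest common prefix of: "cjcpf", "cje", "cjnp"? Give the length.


Words: cjcpf, cje, cjnp
  Position 0: all 'c' => match
  Position 1: all 'j' => match
  Position 2: ('c', 'e', 'n') => mismatch, stop
LCP = "cj" (length 2)

2


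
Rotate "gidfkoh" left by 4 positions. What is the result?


Input: "gidfkoh", rotate left by 4
First 4 characters: "gidf"
Remaining characters: "koh"
Concatenate remaining + first: "koh" + "gidf" = "kohgidf"

kohgidf


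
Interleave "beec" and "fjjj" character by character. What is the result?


Interleaving "beec" and "fjjj":
  Position 0: 'b' from first, 'f' from second => "bf"
  Position 1: 'e' from first, 'j' from second => "ej"
  Position 2: 'e' from first, 'j' from second => "ej"
  Position 3: 'c' from first, 'j' from second => "cj"
Result: bfejejcj

bfejejcj


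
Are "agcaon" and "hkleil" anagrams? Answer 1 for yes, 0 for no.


Strings: "agcaon", "hkleil"
Sorted first:  aacgno
Sorted second: ehikll
Differ at position 0: 'a' vs 'e' => not anagrams

0


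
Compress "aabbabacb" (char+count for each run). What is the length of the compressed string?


Input: aabbabacb
Runs:
  'a' x 2 => "a2"
  'b' x 2 => "b2"
  'a' x 1 => "a1"
  'b' x 1 => "b1"
  'a' x 1 => "a1"
  'c' x 1 => "c1"
  'b' x 1 => "b1"
Compressed: "a2b2a1b1a1c1b1"
Compressed length: 14

14


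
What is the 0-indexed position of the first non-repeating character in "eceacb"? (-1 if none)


Input: eceacb
Character frequencies:
  'a': 1
  'b': 1
  'c': 2
  'e': 2
Scanning left to right for freq == 1:
  Position 0 ('e'): freq=2, skip
  Position 1 ('c'): freq=2, skip
  Position 2 ('e'): freq=2, skip
  Position 3 ('a'): unique! => answer = 3

3


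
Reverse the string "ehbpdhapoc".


Input: ehbpdhapoc
Reading characters right to left:
  Position 9: 'c'
  Position 8: 'o'
  Position 7: 'p'
  Position 6: 'a'
  Position 5: 'h'
  Position 4: 'd'
  Position 3: 'p'
  Position 2: 'b'
  Position 1: 'h'
  Position 0: 'e'
Reversed: copahdpbhe

copahdpbhe


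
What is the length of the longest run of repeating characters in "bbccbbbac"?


Input: "bbccbbbac"
Scanning for longest run:
  Position 1 ('b'): continues run of 'b', length=2
  Position 2 ('c'): new char, reset run to 1
  Position 3 ('c'): continues run of 'c', length=2
  Position 4 ('b'): new char, reset run to 1
  Position 5 ('b'): continues run of 'b', length=2
  Position 6 ('b'): continues run of 'b', length=3
  Position 7 ('a'): new char, reset run to 1
  Position 8 ('c'): new char, reset run to 1
Longest run: 'b' with length 3

3


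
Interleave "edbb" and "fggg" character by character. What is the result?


Interleaving "edbb" and "fggg":
  Position 0: 'e' from first, 'f' from second => "ef"
  Position 1: 'd' from first, 'g' from second => "dg"
  Position 2: 'b' from first, 'g' from second => "bg"
  Position 3: 'b' from first, 'g' from second => "bg"
Result: efdgbgbg

efdgbgbg


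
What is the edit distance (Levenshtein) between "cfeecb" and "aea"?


Computing edit distance: "cfeecb" -> "aea"
DP table:
           a    e    a
      0    1    2    3
  c   1    1    2    3
  f   2    2    2    3
  e   3    3    2    3
  e   4    4    3    3
  c   5    5    4    4
  b   6    6    5    5
Edit distance = dp[6][3] = 5

5


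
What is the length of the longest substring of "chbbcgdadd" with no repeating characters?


Input: "chbbcgdadd"
Sliding window (track last position of each char):
  Position 0 ('c'): window [0,0] length 1 -- new best
  Position 1 ('h'): window [0,1] length 2 -- new best
  Position 2 ('b'): window [0,2] length 3 -- new best
  Position 3 ('b'): repeat (last at 2), move window start to 3
  Position 3 ('b'): window [3,3] length 1
  Position 4 ('c'): window [3,4] length 2
  Position 5 ('g'): window [3,5] length 3
  Position 6 ('d'): window [3,6] length 4 -- new best
  Position 7 ('a'): window [3,7] length 5 -- new best
  Position 8 ('d'): repeat (last at 6), move window start to 7
  Position 8 ('d'): window [7,8] length 2
  Position 9 ('d'): repeat (last at 8), move window start to 9
  Position 9 ('d'): window [9,9] length 1
Longest substring with no repeats: "bcgda" with length 5

5


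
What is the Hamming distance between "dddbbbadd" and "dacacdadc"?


Comparing "dddbbbadd" and "dacacdadc" position by position:
  Position 0: 'd' vs 'd' => same
  Position 1: 'd' vs 'a' => differ
  Position 2: 'd' vs 'c' => differ
  Position 3: 'b' vs 'a' => differ
  Position 4: 'b' vs 'c' => differ
  Position 5: 'b' vs 'd' => differ
  Position 6: 'a' vs 'a' => same
  Position 7: 'd' vs 'd' => same
  Position 8: 'd' vs 'c' => differ
Total differences (Hamming distance): 6

6


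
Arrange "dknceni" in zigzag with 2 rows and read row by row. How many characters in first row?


Zigzag "dknceni" into 2 rows:
Placing characters:
  'd' => row 0
  'k' => row 1
  'n' => row 0
  'c' => row 1
  'e' => row 0
  'n' => row 1
  'i' => row 0
Rows:
  Row 0: "dnei"
  Row 1: "kcn"
First row length: 4

4


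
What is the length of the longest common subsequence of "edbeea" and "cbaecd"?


LCS of "edbeea" and "cbaecd"
DP table:
           c    b    a    e    c    d
      0    0    0    0    0    0    0
  e   0    0    0    0    1    1    1
  d   0    0    0    0    1    1    2
  b   0    0    1    1    1    1    2
  e   0    0    1    1    2    2    2
  e   0    0    1    1    2    2    2
  a   0    0    1    2    2    2    2
LCS length = dp[6][6] = 2

2


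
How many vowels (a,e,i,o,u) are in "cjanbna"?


Input: cjanbna
Checking each character:
  'c' at position 0: consonant
  'j' at position 1: consonant
  'a' at position 2: vowel (running total: 1)
  'n' at position 3: consonant
  'b' at position 4: consonant
  'n' at position 5: consonant
  'a' at position 6: vowel (running total: 2)
Total vowels: 2

2


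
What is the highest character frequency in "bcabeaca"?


Input: bcabeaca
Character counts:
  'a': 3
  'b': 2
  'c': 2
  'e': 1
Maximum frequency: 3

3


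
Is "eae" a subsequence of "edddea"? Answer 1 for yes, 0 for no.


Check if "eae" is a subsequence of "edddea"
Greedy scan:
  Position 0 ('e'): matches sub[0] = 'e'
  Position 1 ('d'): no match needed
  Position 2 ('d'): no match needed
  Position 3 ('d'): no match needed
  Position 4 ('e'): no match needed
  Position 5 ('a'): matches sub[1] = 'a'
Only matched 2/3 characters => not a subsequence

0


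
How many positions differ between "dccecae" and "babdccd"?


Comparing "dccecae" and "babdccd" position by position:
  Position 0: 'd' vs 'b' => DIFFER
  Position 1: 'c' vs 'a' => DIFFER
  Position 2: 'c' vs 'b' => DIFFER
  Position 3: 'e' vs 'd' => DIFFER
  Position 4: 'c' vs 'c' => same
  Position 5: 'a' vs 'c' => DIFFER
  Position 6: 'e' vs 'd' => DIFFER
Positions that differ: 6

6


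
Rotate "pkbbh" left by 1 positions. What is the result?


Input: "pkbbh", rotate left by 1
First 1 characters: "p"
Remaining characters: "kbbh"
Concatenate remaining + first: "kbbh" + "p" = "kbbhp"

kbbhp


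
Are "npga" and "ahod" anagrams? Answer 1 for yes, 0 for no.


Strings: "npga", "ahod"
Sorted first:  agnp
Sorted second: adho
Differ at position 1: 'g' vs 'd' => not anagrams

0


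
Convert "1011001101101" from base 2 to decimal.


Input: "1011001101101" in base 2
Positional expansion:
  Digit '1' (value 1) x 2^12 = 4096
  Digit '0' (value 0) x 2^11 = 0
  Digit '1' (value 1) x 2^10 = 1024
  Digit '1' (value 1) x 2^9 = 512
  Digit '0' (value 0) x 2^8 = 0
  Digit '0' (value 0) x 2^7 = 0
  Digit '1' (value 1) x 2^6 = 64
  Digit '1' (value 1) x 2^5 = 32
  Digit '0' (value 0) x 2^4 = 0
  Digit '1' (value 1) x 2^3 = 8
  Digit '1' (value 1) x 2^2 = 4
  Digit '0' (value 0) x 2^1 = 0
  Digit '1' (value 1) x 2^0 = 1
Sum = 5741

5741


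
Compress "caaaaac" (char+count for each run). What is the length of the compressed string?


Input: caaaaac
Runs:
  'c' x 1 => "c1"
  'a' x 5 => "a5"
  'c' x 1 => "c1"
Compressed: "c1a5c1"
Compressed length: 6

6


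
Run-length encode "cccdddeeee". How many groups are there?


Input: cccdddeeee
Scanning for consecutive runs:
  Group 1: 'c' x 3 (positions 0-2)
  Group 2: 'd' x 3 (positions 3-5)
  Group 3: 'e' x 4 (positions 6-9)
Total groups: 3

3


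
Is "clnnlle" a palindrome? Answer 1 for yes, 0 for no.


Input: clnnlle
Reversed: ellnnlc
  Compare pos 0 ('c') with pos 6 ('e'): MISMATCH
  Compare pos 1 ('l') with pos 5 ('l'): match
  Compare pos 2 ('n') with pos 4 ('l'): MISMATCH
Result: not a palindrome

0


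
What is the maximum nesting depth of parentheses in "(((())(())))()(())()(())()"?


Input: "(((())(())))()(())()(())()"
Tracking depth:
  Position 0 '(': depth becomes 1
  Position 1 '(': depth becomes 2
  Position 2 '(': depth becomes 3
  Position 3 '(': depth becomes 4
  Position 4 ')': depth becomes 3
  Position 5 ')': depth becomes 2
  Position 6 '(': depth becomes 3
  Position 7 '(': depth becomes 4
  Position 8 ')': depth becomes 3
  Position 9 ')': depth becomes 2
  Position 10 ')': depth becomes 1
  Position 11 ')': depth becomes 0
  Position 12 '(': depth becomes 1
  Position 13 ')': depth becomes 0
  Position 14 '(': depth becomes 1
  Position 15 '(': depth becomes 2
  Position 16 ')': depth becomes 1
  Position 17 ')': depth becomes 0
  Position 18 '(': depth becomes 1
  Position 19 ')': depth becomes 0
  Position 20 '(': depth becomes 1
  Position 21 '(': depth becomes 2
  Position 22 ')': depth becomes 1
  Position 23 ')': depth becomes 0
  Position 24 '(': depth becomes 1
  Position 25 ')': depth becomes 0
Maximum depth reached: 4

4


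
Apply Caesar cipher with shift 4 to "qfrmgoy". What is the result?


Caesar cipher: shift "qfrmgoy" by 4
  'q' (pos 16) + 4 = pos 20 = 'u'
  'f' (pos 5) + 4 = pos 9 = 'j'
  'r' (pos 17) + 4 = pos 21 = 'v'
  'm' (pos 12) + 4 = pos 16 = 'q'
  'g' (pos 6) + 4 = pos 10 = 'k'
  'o' (pos 14) + 4 = pos 18 = 's'
  'y' (pos 24) + 4 = pos 2 = 'c'
Result: ujvqksc

ujvqksc


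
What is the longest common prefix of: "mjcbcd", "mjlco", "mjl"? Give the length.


Words: mjcbcd, mjlco, mjl
  Position 0: all 'm' => match
  Position 1: all 'j' => match
  Position 2: ('c', 'l', 'l') => mismatch, stop
LCP = "mj" (length 2)

2


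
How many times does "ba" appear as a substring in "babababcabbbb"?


Searching for "ba" in "babababcabbbb"
Scanning each position:
  Position 0: "ba" => MATCH
  Position 1: "ab" => no
  Position 2: "ba" => MATCH
  Position 3: "ab" => no
  Position 4: "ba" => MATCH
  Position 5: "ab" => no
  Position 6: "bc" => no
  Position 7: "ca" => no
  Position 8: "ab" => no
  Position 9: "bb" => no
  Position 10: "bb" => no
  Position 11: "bb" => no
Total occurrences: 3

3


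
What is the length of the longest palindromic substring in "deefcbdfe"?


Input: "deefcbdfe"
Checking substrings for palindromes:
  [1:3] "ee" (len 2) => palindrome
Longest palindromic substring: "ee" with length 2

2


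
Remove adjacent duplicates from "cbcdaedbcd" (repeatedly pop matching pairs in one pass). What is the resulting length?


Input: cbcdaedbcd
Stack-based adjacent duplicate removal:
  Read 'c': push. Stack: c
  Read 'b': push. Stack: cb
  Read 'c': push. Stack: cbc
  Read 'd': push. Stack: cbcd
  Read 'a': push. Stack: cbcda
  Read 'e': push. Stack: cbcdae
  Read 'd': push. Stack: cbcdaed
  Read 'b': push. Stack: cbcdaedb
  Read 'c': push. Stack: cbcdaedbc
  Read 'd': push. Stack: cbcdaedbcd
Final stack: "cbcdaedbcd" (length 10)

10


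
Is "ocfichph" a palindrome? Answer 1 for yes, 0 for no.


Input: ocfichph
Reversed: hphcifco
  Compare pos 0 ('o') with pos 7 ('h'): MISMATCH
  Compare pos 1 ('c') with pos 6 ('p'): MISMATCH
  Compare pos 2 ('f') with pos 5 ('h'): MISMATCH
  Compare pos 3 ('i') with pos 4 ('c'): MISMATCH
Result: not a palindrome

0


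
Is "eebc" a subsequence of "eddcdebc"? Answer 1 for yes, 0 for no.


Check if "eebc" is a subsequence of "eddcdebc"
Greedy scan:
  Position 0 ('e'): matches sub[0] = 'e'
  Position 1 ('d'): no match needed
  Position 2 ('d'): no match needed
  Position 3 ('c'): no match needed
  Position 4 ('d'): no match needed
  Position 5 ('e'): matches sub[1] = 'e'
  Position 6 ('b'): matches sub[2] = 'b'
  Position 7 ('c'): matches sub[3] = 'c'
All 4 characters matched => is a subsequence

1


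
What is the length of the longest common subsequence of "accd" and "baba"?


LCS of "accd" and "baba"
DP table:
           b    a    b    a
      0    0    0    0    0
  a   0    0    1    1    1
  c   0    0    1    1    1
  c   0    0    1    1    1
  d   0    0    1    1    1
LCS length = dp[4][4] = 1

1


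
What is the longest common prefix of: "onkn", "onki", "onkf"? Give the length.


Words: onkn, onki, onkf
  Position 0: all 'o' => match
  Position 1: all 'n' => match
  Position 2: all 'k' => match
  Position 3: ('n', 'i', 'f') => mismatch, stop
LCP = "onk" (length 3)

3


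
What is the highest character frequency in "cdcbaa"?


Input: cdcbaa
Character counts:
  'a': 2
  'b': 1
  'c': 2
  'd': 1
Maximum frequency: 2

2


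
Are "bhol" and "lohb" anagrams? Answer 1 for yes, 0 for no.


Strings: "bhol", "lohb"
Sorted first:  bhlo
Sorted second: bhlo
Sorted forms match => anagrams

1


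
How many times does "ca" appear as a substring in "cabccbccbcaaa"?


Searching for "ca" in "cabccbccbcaaa"
Scanning each position:
  Position 0: "ca" => MATCH
  Position 1: "ab" => no
  Position 2: "bc" => no
  Position 3: "cc" => no
  Position 4: "cb" => no
  Position 5: "bc" => no
  Position 6: "cc" => no
  Position 7: "cb" => no
  Position 8: "bc" => no
  Position 9: "ca" => MATCH
  Position 10: "aa" => no
  Position 11: "aa" => no
Total occurrences: 2

2


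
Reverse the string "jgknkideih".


Input: jgknkideih
Reading characters right to left:
  Position 9: 'h'
  Position 8: 'i'
  Position 7: 'e'
  Position 6: 'd'
  Position 5: 'i'
  Position 4: 'k'
  Position 3: 'n'
  Position 2: 'k'
  Position 1: 'g'
  Position 0: 'j'
Reversed: hiediknkgj

hiediknkgj


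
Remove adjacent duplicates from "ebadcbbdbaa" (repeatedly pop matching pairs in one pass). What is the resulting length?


Input: ebadcbbdbaa
Stack-based adjacent duplicate removal:
  Read 'e': push. Stack: e
  Read 'b': push. Stack: eb
  Read 'a': push. Stack: eba
  Read 'd': push. Stack: ebad
  Read 'c': push. Stack: ebadc
  Read 'b': push. Stack: ebadcb
  Read 'b': matches stack top 'b' => pop. Stack: ebadc
  Read 'd': push. Stack: ebadcd
  Read 'b': push. Stack: ebadcdb
  Read 'a': push. Stack: ebadcdba
  Read 'a': matches stack top 'a' => pop. Stack: ebadcdb
Final stack: "ebadcdb" (length 7)

7


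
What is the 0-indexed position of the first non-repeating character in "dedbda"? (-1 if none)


Input: dedbda
Character frequencies:
  'a': 1
  'b': 1
  'd': 3
  'e': 1
Scanning left to right for freq == 1:
  Position 0 ('d'): freq=3, skip
  Position 1 ('e'): unique! => answer = 1

1


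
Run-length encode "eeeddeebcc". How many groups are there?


Input: eeeddeebcc
Scanning for consecutive runs:
  Group 1: 'e' x 3 (positions 0-2)
  Group 2: 'd' x 2 (positions 3-4)
  Group 3: 'e' x 2 (positions 5-6)
  Group 4: 'b' x 1 (positions 7-7)
  Group 5: 'c' x 2 (positions 8-9)
Total groups: 5

5


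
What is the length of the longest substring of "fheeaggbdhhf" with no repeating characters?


Input: "fheeaggbdhhf"
Sliding window (track last position of each char):
  Position 0 ('f'): window [0,0] length 1 -- new best
  Position 1 ('h'): window [0,1] length 2 -- new best
  Position 2 ('e'): window [0,2] length 3 -- new best
  Position 3 ('e'): repeat (last at 2), move window start to 3
  Position 3 ('e'): window [3,3] length 1
  Position 4 ('a'): window [3,4] length 2
  Position 5 ('g'): window [3,5] length 3
  Position 6 ('g'): repeat (last at 5), move window start to 6
  Position 6 ('g'): window [6,6] length 1
  Position 7 ('b'): window [6,7] length 2
  Position 8 ('d'): window [6,8] length 3
  Position 9 ('h'): window [6,9] length 4 -- new best
  Position 10 ('h'): repeat (last at 9), move window start to 10
  Position 10 ('h'): window [10,10] length 1
  Position 11 ('f'): window [10,11] length 2
Longest substring with no repeats: "gbdh" with length 4

4


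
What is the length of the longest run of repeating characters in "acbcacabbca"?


Input: "acbcacabbca"
Scanning for longest run:
  Position 1 ('c'): new char, reset run to 1
  Position 2 ('b'): new char, reset run to 1
  Position 3 ('c'): new char, reset run to 1
  Position 4 ('a'): new char, reset run to 1
  Position 5 ('c'): new char, reset run to 1
  Position 6 ('a'): new char, reset run to 1
  Position 7 ('b'): new char, reset run to 1
  Position 8 ('b'): continues run of 'b', length=2
  Position 9 ('c'): new char, reset run to 1
  Position 10 ('a'): new char, reset run to 1
Longest run: 'b' with length 2

2


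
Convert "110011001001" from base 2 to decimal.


Input: "110011001001" in base 2
Positional expansion:
  Digit '1' (value 1) x 2^11 = 2048
  Digit '1' (value 1) x 2^10 = 1024
  Digit '0' (value 0) x 2^9 = 0
  Digit '0' (value 0) x 2^8 = 0
  Digit '1' (value 1) x 2^7 = 128
  Digit '1' (value 1) x 2^6 = 64
  Digit '0' (value 0) x 2^5 = 0
  Digit '0' (value 0) x 2^4 = 0
  Digit '1' (value 1) x 2^3 = 8
  Digit '0' (value 0) x 2^2 = 0
  Digit '0' (value 0) x 2^1 = 0
  Digit '1' (value 1) x 2^0 = 1
Sum = 3273

3273


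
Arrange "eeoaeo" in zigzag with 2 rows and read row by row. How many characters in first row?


Zigzag "eeoaeo" into 2 rows:
Placing characters:
  'e' => row 0
  'e' => row 1
  'o' => row 0
  'a' => row 1
  'e' => row 0
  'o' => row 1
Rows:
  Row 0: "eoe"
  Row 1: "eao"
First row length: 3

3


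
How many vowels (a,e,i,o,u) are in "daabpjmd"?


Input: daabpjmd
Checking each character:
  'd' at position 0: consonant
  'a' at position 1: vowel (running total: 1)
  'a' at position 2: vowel (running total: 2)
  'b' at position 3: consonant
  'p' at position 4: consonant
  'j' at position 5: consonant
  'm' at position 6: consonant
  'd' at position 7: consonant
Total vowels: 2

2


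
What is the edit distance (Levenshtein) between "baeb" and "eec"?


Computing edit distance: "baeb" -> "eec"
DP table:
           e    e    c
      0    1    2    3
  b   1    1    2    3
  a   2    2    2    3
  e   3    2    2    3
  b   4    3    3    3
Edit distance = dp[4][3] = 3

3


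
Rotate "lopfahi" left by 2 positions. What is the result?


Input: "lopfahi", rotate left by 2
First 2 characters: "lo"
Remaining characters: "pfahi"
Concatenate remaining + first: "pfahi" + "lo" = "pfahilo"

pfahilo


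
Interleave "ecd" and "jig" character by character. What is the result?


Interleaving "ecd" and "jig":
  Position 0: 'e' from first, 'j' from second => "ej"
  Position 1: 'c' from first, 'i' from second => "ci"
  Position 2: 'd' from first, 'g' from second => "dg"
Result: ejcidg

ejcidg


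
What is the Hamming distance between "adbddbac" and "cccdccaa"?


Comparing "adbddbac" and "cccdccaa" position by position:
  Position 0: 'a' vs 'c' => differ
  Position 1: 'd' vs 'c' => differ
  Position 2: 'b' vs 'c' => differ
  Position 3: 'd' vs 'd' => same
  Position 4: 'd' vs 'c' => differ
  Position 5: 'b' vs 'c' => differ
  Position 6: 'a' vs 'a' => same
  Position 7: 'c' vs 'a' => differ
Total differences (Hamming distance): 6

6


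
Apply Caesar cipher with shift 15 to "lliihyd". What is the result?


Caesar cipher: shift "lliihyd" by 15
  'l' (pos 11) + 15 = pos 0 = 'a'
  'l' (pos 11) + 15 = pos 0 = 'a'
  'i' (pos 8) + 15 = pos 23 = 'x'
  'i' (pos 8) + 15 = pos 23 = 'x'
  'h' (pos 7) + 15 = pos 22 = 'w'
  'y' (pos 24) + 15 = pos 13 = 'n'
  'd' (pos 3) + 15 = pos 18 = 's'
Result: aaxxwns

aaxxwns


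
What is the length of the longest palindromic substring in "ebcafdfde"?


Input: "ebcafdfde"
Checking substrings for palindromes:
  [4:7] "fdf" (len 3) => palindrome
  [5:8] "dfd" (len 3) => palindrome
Longest palindromic substring: "fdf" with length 3

3


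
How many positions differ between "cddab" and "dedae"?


Comparing "cddab" and "dedae" position by position:
  Position 0: 'c' vs 'd' => DIFFER
  Position 1: 'd' vs 'e' => DIFFER
  Position 2: 'd' vs 'd' => same
  Position 3: 'a' vs 'a' => same
  Position 4: 'b' vs 'e' => DIFFER
Positions that differ: 3

3


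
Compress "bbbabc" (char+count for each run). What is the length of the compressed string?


Input: bbbabc
Runs:
  'b' x 3 => "b3"
  'a' x 1 => "a1"
  'b' x 1 => "b1"
  'c' x 1 => "c1"
Compressed: "b3a1b1c1"
Compressed length: 8

8


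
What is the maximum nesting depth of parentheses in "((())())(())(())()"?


Input: "((())())(())(())()"
Tracking depth:
  Position 0 '(': depth becomes 1
  Position 1 '(': depth becomes 2
  Position 2 '(': depth becomes 3
  Position 3 ')': depth becomes 2
  Position 4 ')': depth becomes 1
  Position 5 '(': depth becomes 2
  Position 6 ')': depth becomes 1
  Position 7 ')': depth becomes 0
  Position 8 '(': depth becomes 1
  Position 9 '(': depth becomes 2
  Position 10 ')': depth becomes 1
  Position 11 ')': depth becomes 0
  Position 12 '(': depth becomes 1
  Position 13 '(': depth becomes 2
  Position 14 ')': depth becomes 1
  Position 15 ')': depth becomes 0
  Position 16 '(': depth becomes 1
  Position 17 ')': depth becomes 0
Maximum depth reached: 3

3


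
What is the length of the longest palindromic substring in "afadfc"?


Input: "afadfc"
Checking substrings for palindromes:
  [0:3] "afa" (len 3) => palindrome
Longest palindromic substring: "afa" with length 3

3
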